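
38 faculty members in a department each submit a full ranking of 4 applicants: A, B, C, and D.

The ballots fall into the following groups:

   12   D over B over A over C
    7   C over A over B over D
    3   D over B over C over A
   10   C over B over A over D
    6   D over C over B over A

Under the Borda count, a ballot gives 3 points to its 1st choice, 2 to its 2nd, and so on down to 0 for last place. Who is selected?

Borda scores:
  A: 12·1 + 7·2 + 3·0 + 10·1 + 6·0 = 36
  B: 12·2 + 7·1 + 3·2 + 10·2 + 6·1 = 63
  C: 12·0 + 7·3 + 3·1 + 10·3 + 6·2 = 66
  D: 12·3 + 7·0 + 3·3 + 10·0 + 6·3 = 63
C has the highest total.

C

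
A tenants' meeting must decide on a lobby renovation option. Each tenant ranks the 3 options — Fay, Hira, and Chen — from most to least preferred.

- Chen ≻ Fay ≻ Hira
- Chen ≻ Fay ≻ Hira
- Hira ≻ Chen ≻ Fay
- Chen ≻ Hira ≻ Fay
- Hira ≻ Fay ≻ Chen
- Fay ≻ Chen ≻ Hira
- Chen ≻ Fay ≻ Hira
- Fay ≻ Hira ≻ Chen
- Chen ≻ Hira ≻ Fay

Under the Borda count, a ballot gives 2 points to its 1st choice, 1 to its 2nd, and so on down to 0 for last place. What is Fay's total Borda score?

Borda scores:
  Fay: 1 + 1 + 0 + 0 + 1 + 2 + 1 + 2 + 0 = 8
  Hira: 0 + 0 + 2 + 1 + 2 + 0 + 0 + 1 + 1 = 7
  Chen: 2 + 2 + 1 + 2 + 0 + 1 + 2 + 0 + 2 = 12

8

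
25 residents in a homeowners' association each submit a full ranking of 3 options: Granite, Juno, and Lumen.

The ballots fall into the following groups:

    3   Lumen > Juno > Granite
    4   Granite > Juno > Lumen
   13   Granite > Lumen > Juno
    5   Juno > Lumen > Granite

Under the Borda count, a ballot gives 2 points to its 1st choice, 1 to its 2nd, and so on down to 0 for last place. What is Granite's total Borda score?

Borda scores:
  Granite: 3·0 + 4·2 + 13·2 + 5·0 = 34
  Juno: 3·1 + 4·1 + 13·0 + 5·2 = 17
  Lumen: 3·2 + 4·0 + 13·1 + 5·1 = 24

34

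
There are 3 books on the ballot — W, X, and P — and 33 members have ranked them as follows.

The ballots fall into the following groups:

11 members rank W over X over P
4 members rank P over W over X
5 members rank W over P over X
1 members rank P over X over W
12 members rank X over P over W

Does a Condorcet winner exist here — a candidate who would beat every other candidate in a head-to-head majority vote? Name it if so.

None — there is no Condorcet winner

Head-to-head results (33 voters total):
W vs X: W wins 20–13.
W vs P: P wins 17–16.
X vs P: X wins 23–10.
No candidate beats all others: W beats X beats P beats W, a majority cycle.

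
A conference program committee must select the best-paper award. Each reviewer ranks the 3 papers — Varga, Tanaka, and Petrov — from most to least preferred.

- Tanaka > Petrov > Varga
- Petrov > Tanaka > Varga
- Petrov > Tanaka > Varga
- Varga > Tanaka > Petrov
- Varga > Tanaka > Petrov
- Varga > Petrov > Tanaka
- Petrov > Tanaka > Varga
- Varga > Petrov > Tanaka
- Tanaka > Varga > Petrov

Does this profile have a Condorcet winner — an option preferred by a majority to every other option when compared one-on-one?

Head-to-head results (9 voters total):
Varga vs Tanaka: Tanaka wins 5–4.
Varga vs Petrov: Varga wins 5–4.
Tanaka vs Petrov: Petrov wins 5–4.
No candidate beats all others: Varga beats Petrov beats Tanaka beats Varga, a majority cycle.

No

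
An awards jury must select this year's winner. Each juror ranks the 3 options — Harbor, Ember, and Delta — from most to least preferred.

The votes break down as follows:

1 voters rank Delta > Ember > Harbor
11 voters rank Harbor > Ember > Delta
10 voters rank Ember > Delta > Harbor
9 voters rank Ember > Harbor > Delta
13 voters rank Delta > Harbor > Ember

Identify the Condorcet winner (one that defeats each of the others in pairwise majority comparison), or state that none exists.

Head-to-head results (44 voters total):
Harbor vs Ember: Harbor wins 24–20.
Harbor vs Delta: Delta wins 24–20.
Ember vs Delta: Ember wins 30–14.
No candidate beats all others: Harbor beats Ember beats Delta beats Harbor, a majority cycle.

No Condorcet winner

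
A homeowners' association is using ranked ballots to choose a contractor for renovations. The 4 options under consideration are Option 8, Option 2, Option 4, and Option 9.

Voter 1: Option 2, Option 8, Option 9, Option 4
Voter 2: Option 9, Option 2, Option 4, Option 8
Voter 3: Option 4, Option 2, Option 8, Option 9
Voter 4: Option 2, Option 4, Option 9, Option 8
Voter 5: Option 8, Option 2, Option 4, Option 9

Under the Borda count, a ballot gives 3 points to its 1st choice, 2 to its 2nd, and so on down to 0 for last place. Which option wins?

Borda scores:
  Option 8: 2 + 0 + 1 + 0 + 3 = 6
  Option 2: 3 + 2 + 2 + 3 + 2 = 12
  Option 4: 0 + 1 + 3 + 2 + 1 = 7
  Option 9: 1 + 3 + 0 + 1 + 0 = 5
Option 2 has the highest total.

Option 2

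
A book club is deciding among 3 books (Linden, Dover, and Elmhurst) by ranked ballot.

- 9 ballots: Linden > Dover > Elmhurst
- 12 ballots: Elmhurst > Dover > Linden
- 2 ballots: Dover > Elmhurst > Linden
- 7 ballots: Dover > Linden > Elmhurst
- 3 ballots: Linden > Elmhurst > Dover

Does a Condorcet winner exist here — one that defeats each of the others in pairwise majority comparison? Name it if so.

Dover

Head-to-head results (33 voters total):
Linden vs Dover: Dover wins 21–12.
Linden vs Elmhurst: Linden wins 19–14.
Dover vs Elmhurst: Dover wins 18–15.
Dover beats each rival — Linden (21–12), Elmhurst (18–15) — so Dover is the Condorcet winner.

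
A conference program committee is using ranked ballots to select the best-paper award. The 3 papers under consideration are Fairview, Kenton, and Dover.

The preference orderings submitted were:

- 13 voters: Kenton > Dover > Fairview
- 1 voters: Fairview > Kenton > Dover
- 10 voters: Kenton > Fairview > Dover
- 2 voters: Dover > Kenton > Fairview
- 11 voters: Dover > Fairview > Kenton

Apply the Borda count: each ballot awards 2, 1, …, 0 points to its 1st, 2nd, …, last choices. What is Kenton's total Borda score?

49

Borda scores:
  Fairview: 13·0 + 2 + 10·1 + 2·0 + 11·1 = 23
  Kenton: 13·2 + 1 + 10·2 + 2·1 + 11·0 = 49
  Dover: 13·1 + 0 + 10·0 + 2·2 + 11·2 = 39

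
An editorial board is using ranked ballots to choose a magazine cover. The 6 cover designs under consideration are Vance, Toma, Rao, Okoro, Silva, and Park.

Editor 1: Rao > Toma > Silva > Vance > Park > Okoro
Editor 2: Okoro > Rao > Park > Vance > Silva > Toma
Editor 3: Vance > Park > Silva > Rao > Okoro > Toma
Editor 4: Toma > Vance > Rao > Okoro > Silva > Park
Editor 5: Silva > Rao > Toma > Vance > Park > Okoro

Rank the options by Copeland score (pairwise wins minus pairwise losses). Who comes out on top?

Rao

Pairwise results:
  Vance vs Toma: Toma wins 3–2.
  Vance vs Rao: Rao wins 3–2.
  Vance vs Okoro: Vance wins 4–1.
  Vance vs Silva: Vance wins 3–2.
  Vance vs Park: Vance wins 4–1.
  Toma vs Rao: Rao wins 4–1.
  Toma vs Okoro: Toma wins 3–2.
  Toma vs Silva: Silva wins 3–2.
  Toma vs Park: Toma wins 3–2.
  Rao vs Okoro: Rao wins 4–1.
  Rao vs Silva: Rao wins 3–2.
  Rao vs Park: Rao wins 4–1.
  Okoro vs Silva: Silva wins 3–2.
  Okoro vs Park: Park wins 3–2.
  Silva vs Park: Silva wins 3–2.
Copeland scores (wins − losses):
  Vance: 3 − 2 = 1
  Toma: 3 − 2 = 1
  Rao: 5 − 0 = 5
  Okoro: 0 − 5 = -5
  Silva: 3 − 2 = 1
  Park: 1 − 4 = -3
Rao has the best Copeland score.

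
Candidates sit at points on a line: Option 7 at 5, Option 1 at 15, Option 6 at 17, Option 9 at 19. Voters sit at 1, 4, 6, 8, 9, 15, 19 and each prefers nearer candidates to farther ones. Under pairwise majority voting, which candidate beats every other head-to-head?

Option 7

With single-peaked preferences on a line, the Condorcet winner is the candidate closest to the median voter.
The median voter (position 8) is closest to Option 7 at 5.
Check: Option 7 vs Option 1 — voters closer to Option 7: 5 of 7.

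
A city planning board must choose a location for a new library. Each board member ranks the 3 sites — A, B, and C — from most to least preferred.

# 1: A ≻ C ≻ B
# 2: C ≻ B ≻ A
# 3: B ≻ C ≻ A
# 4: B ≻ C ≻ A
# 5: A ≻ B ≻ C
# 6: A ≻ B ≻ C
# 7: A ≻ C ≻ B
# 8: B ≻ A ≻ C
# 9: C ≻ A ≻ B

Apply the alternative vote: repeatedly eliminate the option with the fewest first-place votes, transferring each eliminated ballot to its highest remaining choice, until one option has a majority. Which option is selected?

Round 1: A 4, B 3, C 2. C has the fewest and is eliminated.
Round 2: A 5, B 4. A has a majority.

A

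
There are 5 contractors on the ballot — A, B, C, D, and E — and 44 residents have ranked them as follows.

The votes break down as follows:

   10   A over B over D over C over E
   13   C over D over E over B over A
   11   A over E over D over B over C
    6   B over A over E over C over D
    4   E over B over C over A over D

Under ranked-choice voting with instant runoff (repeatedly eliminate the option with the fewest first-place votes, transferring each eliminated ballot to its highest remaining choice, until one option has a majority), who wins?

A

Round 1: A 21, C 13, B 6, E 4, D 0. D has the fewest and is eliminated.
Round 2: A 21, C 13, B 6, E 4. E has the fewest and is eliminated.
Round 3: A 21, C 13, B 10. B has the fewest and is eliminated.
Round 4: A 27, C 17. A has a majority.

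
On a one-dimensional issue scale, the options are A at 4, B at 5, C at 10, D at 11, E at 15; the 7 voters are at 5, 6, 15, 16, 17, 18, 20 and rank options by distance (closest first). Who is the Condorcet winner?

E

With single-peaked preferences on a line, the Condorcet winner is the candidate closest to the median voter.
The median voter (position 16) is closest to E at 15.
Check: E vs A — voters closer to E: 5 of 7.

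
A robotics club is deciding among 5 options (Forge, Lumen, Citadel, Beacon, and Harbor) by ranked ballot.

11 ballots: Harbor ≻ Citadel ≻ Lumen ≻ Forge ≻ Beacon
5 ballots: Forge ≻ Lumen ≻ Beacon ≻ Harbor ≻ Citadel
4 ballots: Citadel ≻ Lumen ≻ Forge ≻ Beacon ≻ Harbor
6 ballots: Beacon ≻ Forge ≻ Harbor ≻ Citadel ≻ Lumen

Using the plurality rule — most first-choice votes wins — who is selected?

First-place vote totals:
  Forge: 5
  Lumen: 0
  Citadel: 4
  Beacon: 6
  Harbor: 11
Harbor has the most first-place votes.

Harbor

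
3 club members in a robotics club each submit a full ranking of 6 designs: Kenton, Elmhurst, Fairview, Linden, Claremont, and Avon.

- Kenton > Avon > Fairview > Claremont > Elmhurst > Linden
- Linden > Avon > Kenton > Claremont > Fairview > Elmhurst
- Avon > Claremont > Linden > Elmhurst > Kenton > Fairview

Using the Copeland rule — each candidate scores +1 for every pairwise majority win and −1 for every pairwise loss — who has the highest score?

Avon

Pairwise results:
  Kenton vs Elmhurst: Kenton wins 2–1.
  Kenton vs Fairview: Kenton wins 3–0.
  Kenton vs Linden: Linden wins 2–1.
  Kenton vs Claremont: Kenton wins 2–1.
  Kenton vs Avon: Avon wins 2–1.
  Elmhurst vs Fairview: Fairview wins 2–1.
  Elmhurst vs Linden: Linden wins 2–1.
  Elmhurst vs Claremont: Claremont wins 3–0.
  Elmhurst vs Avon: Avon wins 3–0.
  Fairview vs Linden: Linden wins 2–1.
  Fairview vs Claremont: Claremont wins 2–1.
  Fairview vs Avon: Avon wins 3–0.
  Linden vs Claremont: Claremont wins 2–1.
  Linden vs Avon: Avon wins 2–1.
  Claremont vs Avon: Avon wins 3–0.
Copeland scores (wins − losses):
  Kenton: 3 − 2 = 1
  Elmhurst: 0 − 5 = -5
  Fairview: 1 − 4 = -3
  Linden: 3 − 2 = 1
  Claremont: 3 − 2 = 1
  Avon: 5 − 0 = 5
Avon has the best Copeland score.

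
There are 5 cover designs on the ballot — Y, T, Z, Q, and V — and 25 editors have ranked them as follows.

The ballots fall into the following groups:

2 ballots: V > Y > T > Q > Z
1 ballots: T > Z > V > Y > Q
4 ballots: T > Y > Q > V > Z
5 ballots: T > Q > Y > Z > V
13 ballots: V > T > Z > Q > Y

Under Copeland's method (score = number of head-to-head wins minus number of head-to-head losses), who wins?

V

Pairwise results:
  Y vs T: T wins 23–2.
  Y vs Z: Z wins 14–11.
  Y vs Q: Q wins 18–7.
  Y vs V: V wins 16–9.
  T vs Z: T wins 25–0.
  T vs Q: T wins 25–0.
  T vs V: V wins 15–10.
  Z vs Q: Z wins 14–11.
  Z vs V: V wins 19–6.
  Q vs V: V wins 16–9.
Copeland scores (wins − losses):
  Y: 0 − 4 = -4
  T: 3 − 1 = 2
  Z: 2 − 2 = 0
  Q: 1 − 3 = -2
  V: 4 − 0 = 4
V has the best Copeland score.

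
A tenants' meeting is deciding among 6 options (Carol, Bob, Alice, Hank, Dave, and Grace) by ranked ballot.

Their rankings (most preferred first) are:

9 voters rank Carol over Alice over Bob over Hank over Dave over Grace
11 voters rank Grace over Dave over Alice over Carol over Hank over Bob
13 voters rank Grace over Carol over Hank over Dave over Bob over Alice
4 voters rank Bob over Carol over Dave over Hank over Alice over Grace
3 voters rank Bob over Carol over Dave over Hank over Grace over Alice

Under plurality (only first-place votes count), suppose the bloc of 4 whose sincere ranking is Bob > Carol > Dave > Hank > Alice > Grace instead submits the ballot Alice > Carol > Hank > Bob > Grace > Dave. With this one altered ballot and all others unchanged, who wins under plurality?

First-place totals with the altered ballot: Carol 9, Bob 3, Alice 4, Hank 0, Dave 0, Grace 24.
The winner is unchanged: still Grace.

Grace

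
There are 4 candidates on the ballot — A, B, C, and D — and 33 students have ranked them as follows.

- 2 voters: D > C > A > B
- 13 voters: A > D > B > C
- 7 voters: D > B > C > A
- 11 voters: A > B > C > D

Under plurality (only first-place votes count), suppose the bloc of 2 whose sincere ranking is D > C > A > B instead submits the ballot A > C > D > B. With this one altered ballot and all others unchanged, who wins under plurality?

First-place totals with the altered ballot: A 26, B 0, C 0, D 7.
The winner is unchanged: still A.

A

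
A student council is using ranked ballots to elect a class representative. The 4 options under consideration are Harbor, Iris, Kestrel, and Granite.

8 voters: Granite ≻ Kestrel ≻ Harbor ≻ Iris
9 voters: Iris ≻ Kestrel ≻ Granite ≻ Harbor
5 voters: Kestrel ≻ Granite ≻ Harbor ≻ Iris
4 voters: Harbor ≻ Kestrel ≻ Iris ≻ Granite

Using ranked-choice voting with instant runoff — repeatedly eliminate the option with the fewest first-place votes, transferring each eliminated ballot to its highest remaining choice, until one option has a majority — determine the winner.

Round 1: Iris 9, Granite 8, Kestrel 5, Harbor 4. Harbor has the fewest and is eliminated.
Round 2: Iris 9, Kestrel 9, Granite 8. Granite has the fewest and is eliminated.
Round 3: Kestrel 17, Iris 9. Kestrel has a majority.

Kestrel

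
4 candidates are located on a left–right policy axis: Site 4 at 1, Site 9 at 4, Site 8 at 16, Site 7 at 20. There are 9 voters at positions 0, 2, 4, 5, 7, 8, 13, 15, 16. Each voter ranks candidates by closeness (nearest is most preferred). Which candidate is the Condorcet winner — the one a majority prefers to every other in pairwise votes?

Site 9

With single-peaked preferences on a line, the Condorcet winner is the candidate closest to the median voter.
The median voter (position 7) is closest to Site 9 at 4.
Check: Site 9 vs Site 7 — voters closer to Site 9: 6 of 9.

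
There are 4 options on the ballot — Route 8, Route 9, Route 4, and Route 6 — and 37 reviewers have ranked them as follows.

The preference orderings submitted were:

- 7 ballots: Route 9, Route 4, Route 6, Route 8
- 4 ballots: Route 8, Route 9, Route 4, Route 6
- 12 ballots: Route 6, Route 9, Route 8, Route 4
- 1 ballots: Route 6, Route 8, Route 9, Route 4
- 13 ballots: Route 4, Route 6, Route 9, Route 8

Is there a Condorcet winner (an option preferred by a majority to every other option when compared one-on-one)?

Head-to-head results (37 voters total):
Route 8 vs Route 9: Route 9 wins 32–5.
Route 8 vs Route 4: Route 4 wins 20–17.
Route 8 vs Route 6: Route 6 wins 33–4.
Route 9 vs Route 4: Route 9 wins 24–13.
Route 9 vs Route 6: Route 6 wins 26–11.
Route 4 vs Route 6: Route 4 wins 24–13.
No candidate beats all others: Route 9 beats Route 4 beats Route 6 beats Route 9, a majority cycle.

No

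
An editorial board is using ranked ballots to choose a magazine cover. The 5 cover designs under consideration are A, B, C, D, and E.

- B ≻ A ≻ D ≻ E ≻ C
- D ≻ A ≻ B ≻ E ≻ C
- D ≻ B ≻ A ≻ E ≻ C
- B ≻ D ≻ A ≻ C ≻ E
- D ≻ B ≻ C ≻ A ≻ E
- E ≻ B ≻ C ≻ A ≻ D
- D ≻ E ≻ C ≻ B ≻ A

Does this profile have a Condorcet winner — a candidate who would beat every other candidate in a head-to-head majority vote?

Yes

Head-to-head results (7 voters total):
A vs B: B wins 6–1.
A vs C: A wins 4–3.
A vs D: D wins 5–2.
A vs E: A wins 5–2.
B vs C: B wins 6–1.
B vs D: D wins 4–3.
B vs E: B wins 5–2.
C vs D: D wins 6–1.
C vs E: E wins 5–2.
D vs E: D wins 6–1.
D beats each rival — A (5–2), B (4–3), C (6–1), E (6–1) — so D is the Condorcet winner.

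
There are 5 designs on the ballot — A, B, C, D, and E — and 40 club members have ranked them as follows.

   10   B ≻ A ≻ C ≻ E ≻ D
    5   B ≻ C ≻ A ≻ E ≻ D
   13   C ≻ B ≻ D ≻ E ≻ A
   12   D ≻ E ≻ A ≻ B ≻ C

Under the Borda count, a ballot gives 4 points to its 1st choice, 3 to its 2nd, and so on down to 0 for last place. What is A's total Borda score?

64

Borda scores:
  A: 10·3 + 5·2 + 13·0 + 12·2 = 64
  B: 10·4 + 5·4 + 13·3 + 12·1 = 111
  C: 10·2 + 5·3 + 13·4 + 12·0 = 87
  D: 10·0 + 5·0 + 13·2 + 12·4 = 74
  E: 10·1 + 5·1 + 13·1 + 12·3 = 64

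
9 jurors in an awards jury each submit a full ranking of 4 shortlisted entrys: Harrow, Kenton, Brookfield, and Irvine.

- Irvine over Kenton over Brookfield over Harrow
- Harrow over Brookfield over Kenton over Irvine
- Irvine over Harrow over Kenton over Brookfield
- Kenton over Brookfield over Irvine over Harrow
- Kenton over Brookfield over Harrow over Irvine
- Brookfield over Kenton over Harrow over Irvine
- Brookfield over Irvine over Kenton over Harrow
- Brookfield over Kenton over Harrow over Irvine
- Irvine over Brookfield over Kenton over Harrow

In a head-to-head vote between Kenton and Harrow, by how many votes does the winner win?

Ballots ranking Kenton above Harrow: 7.
Ballots ranking Harrow above Kenton: 2.
Kenton wins 7–2, a margin of 5.

5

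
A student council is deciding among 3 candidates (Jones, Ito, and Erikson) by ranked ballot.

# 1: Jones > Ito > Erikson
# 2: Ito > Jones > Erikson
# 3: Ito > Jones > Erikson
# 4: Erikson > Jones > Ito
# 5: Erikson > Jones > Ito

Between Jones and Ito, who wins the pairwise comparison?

Ballots ranking Jones above Ito: 3.
Ballots ranking Ito above Jones: 2.
Jones wins the head-to-head, 3–2.

Jones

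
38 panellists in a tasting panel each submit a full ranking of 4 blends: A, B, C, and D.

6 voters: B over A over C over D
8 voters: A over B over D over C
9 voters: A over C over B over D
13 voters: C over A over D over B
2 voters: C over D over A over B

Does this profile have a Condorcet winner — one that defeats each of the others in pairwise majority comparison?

Head-to-head results (38 voters total):
A vs B: A wins 32–6.
A vs C: A wins 23–15.
A vs D: A wins 36–2.
B vs C: C wins 24–14.
B vs D: B wins 23–15.
C vs D: C wins 30–8.
A beats each rival — B (32–6), C (23–15), D (36–2) — so A is the Condorcet winner.

Yes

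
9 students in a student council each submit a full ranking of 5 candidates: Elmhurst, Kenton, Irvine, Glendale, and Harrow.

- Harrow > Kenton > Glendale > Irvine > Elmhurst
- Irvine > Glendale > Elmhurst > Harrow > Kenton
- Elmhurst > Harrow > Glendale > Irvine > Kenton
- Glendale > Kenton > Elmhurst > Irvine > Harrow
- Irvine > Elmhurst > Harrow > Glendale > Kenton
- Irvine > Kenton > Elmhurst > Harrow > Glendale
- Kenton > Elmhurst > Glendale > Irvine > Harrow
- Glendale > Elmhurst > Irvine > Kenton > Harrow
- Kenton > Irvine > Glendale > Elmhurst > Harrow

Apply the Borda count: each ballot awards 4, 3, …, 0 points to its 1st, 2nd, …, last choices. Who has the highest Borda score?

Irvine

Borda scores:
  Elmhurst: 0 + 2 + 4 + 2 + 3 + 2 + 3 + 3 + 1 = 20
  Kenton: 3 + 0 + 0 + 3 + 0 + 3 + 4 + 1 + 4 = 18
  Irvine: 1 + 4 + 1 + 1 + 4 + 4 + 1 + 2 + 3 = 21
  Glendale: 2 + 3 + 2 + 4 + 1 + 0 + 2 + 4 + 2 = 20
  Harrow: 4 + 1 + 3 + 0 + 2 + 1 + 0 + 0 + 0 = 11
Irvine has the highest total.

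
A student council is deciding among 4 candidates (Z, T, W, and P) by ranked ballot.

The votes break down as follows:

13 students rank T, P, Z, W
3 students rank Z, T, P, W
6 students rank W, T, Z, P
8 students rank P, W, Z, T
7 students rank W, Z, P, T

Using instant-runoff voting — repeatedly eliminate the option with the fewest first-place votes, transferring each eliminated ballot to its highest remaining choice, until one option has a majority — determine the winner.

Round 1: T 13, W 13, P 8, Z 3. Z has the fewest and is eliminated.
Round 2: T 16, W 13, P 8. P has the fewest and is eliminated.
Round 3: W 21, T 16. W has a majority.

W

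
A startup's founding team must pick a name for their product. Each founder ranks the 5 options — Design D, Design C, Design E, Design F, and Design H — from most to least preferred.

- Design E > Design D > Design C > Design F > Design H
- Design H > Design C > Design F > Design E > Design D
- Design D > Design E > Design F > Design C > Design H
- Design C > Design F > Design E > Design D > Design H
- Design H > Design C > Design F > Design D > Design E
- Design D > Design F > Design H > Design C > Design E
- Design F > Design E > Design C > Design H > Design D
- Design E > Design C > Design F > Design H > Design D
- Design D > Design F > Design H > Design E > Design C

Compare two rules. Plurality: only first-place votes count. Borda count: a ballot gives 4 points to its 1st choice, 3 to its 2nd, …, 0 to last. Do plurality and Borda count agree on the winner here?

No

Plurality first-place counts: Design D 3, Design C 1, Design E 2, Design F 1, Design H 2 → Design D.
Borda totals: Design D 17, Design C 19, Design E 18, Design F 22, Design H 14 → Design F.
The two rules disagree: plurality picks Design D, Borda picks Design F.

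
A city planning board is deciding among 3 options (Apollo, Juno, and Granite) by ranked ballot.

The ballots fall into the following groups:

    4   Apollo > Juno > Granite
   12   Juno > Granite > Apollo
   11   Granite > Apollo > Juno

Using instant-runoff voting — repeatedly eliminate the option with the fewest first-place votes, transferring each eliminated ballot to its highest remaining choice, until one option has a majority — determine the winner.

Round 1: Juno 12, Granite 11, Apollo 4. Apollo has the fewest and is eliminated.
Round 2: Juno 16, Granite 11. Juno has a majority.

Juno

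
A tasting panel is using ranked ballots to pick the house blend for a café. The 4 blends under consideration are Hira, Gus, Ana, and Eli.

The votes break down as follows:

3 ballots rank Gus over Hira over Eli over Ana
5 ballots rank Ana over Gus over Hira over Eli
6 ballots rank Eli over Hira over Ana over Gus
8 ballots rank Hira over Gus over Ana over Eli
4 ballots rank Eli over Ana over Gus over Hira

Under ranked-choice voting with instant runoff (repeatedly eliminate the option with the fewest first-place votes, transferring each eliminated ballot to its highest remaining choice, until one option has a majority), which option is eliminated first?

Round 1: Eli 10, Hira 8, Ana 5, Gus 3. Gus has the fewest and is eliminated.
Round 2: Hira 11, Eli 10, Ana 5. Ana has the fewest and is eliminated.
Round 3: Hira 16, Eli 10. Hira has a majority.

Gus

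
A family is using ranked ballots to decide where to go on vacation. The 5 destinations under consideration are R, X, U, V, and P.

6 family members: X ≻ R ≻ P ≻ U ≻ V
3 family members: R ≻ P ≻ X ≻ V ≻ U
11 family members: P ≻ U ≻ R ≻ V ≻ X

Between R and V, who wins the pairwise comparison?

Ballots ranking R above V: 6+3+11 = 20.
Ballots ranking V above R: 0.
R wins the head-to-head, 20–0.

R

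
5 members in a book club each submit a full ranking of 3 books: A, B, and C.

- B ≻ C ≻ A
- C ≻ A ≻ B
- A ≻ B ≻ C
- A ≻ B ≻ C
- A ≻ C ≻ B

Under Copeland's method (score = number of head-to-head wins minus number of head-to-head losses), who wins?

A

Pairwise results:
  A vs B: A wins 4–1.
  A vs C: A wins 3–2.
  B vs C: B wins 3–2.
Copeland scores (wins − losses):
  A: 2 − 0 = 2
  B: 1 − 1 = 0
  C: 0 − 2 = -2
A has the best Copeland score.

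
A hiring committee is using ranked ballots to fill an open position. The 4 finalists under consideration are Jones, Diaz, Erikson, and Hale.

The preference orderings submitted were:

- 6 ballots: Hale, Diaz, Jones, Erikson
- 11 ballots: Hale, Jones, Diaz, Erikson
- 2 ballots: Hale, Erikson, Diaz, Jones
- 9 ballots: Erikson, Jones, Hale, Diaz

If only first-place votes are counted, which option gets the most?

First-place vote totals:
  Jones: 0
  Diaz: 0
  Erikson: 9
  Hale: 19
Hale has the most first-place votes.

Hale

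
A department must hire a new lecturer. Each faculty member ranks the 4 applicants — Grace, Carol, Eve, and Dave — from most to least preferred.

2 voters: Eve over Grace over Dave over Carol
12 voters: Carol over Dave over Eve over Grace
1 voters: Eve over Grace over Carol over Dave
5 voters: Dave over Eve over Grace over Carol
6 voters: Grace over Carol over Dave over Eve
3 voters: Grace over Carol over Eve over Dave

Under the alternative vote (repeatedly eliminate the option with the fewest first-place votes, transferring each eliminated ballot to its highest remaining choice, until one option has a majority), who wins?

Grace

Round 1: Carol 12, Grace 9, Dave 5, Eve 3. Eve has the fewest and is eliminated.
Round 2: Grace 12, Carol 12, Dave 5. Dave has the fewest and is eliminated.
Round 3: Grace 17, Carol 12. Grace has a majority.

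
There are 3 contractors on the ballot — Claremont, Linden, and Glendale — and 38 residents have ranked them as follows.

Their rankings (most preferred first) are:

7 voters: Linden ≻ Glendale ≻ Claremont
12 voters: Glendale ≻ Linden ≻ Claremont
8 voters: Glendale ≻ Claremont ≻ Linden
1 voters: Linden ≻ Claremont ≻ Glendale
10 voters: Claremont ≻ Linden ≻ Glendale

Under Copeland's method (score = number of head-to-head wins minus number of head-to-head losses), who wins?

Glendale

Pairwise results:
  Claremont vs Linden: Linden wins 20–18.
  Claremont vs Glendale: Glendale wins 27–11.
  Linden vs Glendale: Glendale wins 20–18.
Copeland scores (wins − losses):
  Claremont: 0 − 2 = -2
  Linden: 1 − 1 = 0
  Glendale: 2 − 0 = 2
Glendale has the best Copeland score.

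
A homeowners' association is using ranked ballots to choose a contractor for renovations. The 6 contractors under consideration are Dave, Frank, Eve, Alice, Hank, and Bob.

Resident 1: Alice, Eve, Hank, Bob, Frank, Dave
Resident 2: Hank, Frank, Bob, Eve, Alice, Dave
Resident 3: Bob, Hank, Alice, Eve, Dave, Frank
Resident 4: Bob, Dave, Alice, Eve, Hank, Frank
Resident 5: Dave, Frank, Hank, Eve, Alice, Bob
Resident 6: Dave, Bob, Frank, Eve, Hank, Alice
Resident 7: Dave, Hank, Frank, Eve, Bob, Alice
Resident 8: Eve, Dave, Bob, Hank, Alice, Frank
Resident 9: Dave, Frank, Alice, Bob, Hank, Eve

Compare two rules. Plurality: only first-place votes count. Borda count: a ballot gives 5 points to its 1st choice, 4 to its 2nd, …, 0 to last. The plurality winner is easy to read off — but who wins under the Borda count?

Plurality first-place counts: Dave 4, Frank 0, Eve 1, Alice 1, Hank 1, Bob 2 → Dave.
Borda totals: Dave 29, Frank 19, Eve 21, Alice 17, Hank 24, Bob 25 → Dave.

Dave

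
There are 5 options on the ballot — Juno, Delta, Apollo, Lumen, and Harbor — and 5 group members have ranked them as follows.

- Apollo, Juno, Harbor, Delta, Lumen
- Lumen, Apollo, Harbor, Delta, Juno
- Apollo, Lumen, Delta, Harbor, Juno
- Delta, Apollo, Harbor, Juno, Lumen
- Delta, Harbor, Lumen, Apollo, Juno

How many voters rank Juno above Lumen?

2

Ballots ranking Juno above Lumen: 2.
Ballots ranking Lumen above Juno: 3.
So 2 of 5 voters prefer Juno to Lumen.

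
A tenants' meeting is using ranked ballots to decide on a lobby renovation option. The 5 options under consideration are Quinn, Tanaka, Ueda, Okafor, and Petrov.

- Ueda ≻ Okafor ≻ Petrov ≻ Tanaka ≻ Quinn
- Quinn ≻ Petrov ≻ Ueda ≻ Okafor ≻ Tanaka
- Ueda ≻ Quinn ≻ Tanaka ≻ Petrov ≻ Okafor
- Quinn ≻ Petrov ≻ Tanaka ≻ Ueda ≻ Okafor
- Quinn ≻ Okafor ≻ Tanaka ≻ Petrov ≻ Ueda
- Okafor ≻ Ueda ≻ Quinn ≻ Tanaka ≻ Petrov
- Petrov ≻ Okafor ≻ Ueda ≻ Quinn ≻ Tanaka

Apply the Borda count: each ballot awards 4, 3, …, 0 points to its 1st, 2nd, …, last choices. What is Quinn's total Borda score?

Borda scores:
  Quinn: 0 + 4 + 3 + 4 + 4 + 2 + 1 = 18
  Tanaka: 1 + 0 + 2 + 2 + 2 + 1 + 0 = 8
  Ueda: 4 + 2 + 4 + 1 + 0 + 3 + 2 = 16
  Okafor: 3 + 1 + 0 + 0 + 3 + 4 + 3 = 14
  Petrov: 2 + 3 + 1 + 3 + 1 + 0 + 4 = 14

18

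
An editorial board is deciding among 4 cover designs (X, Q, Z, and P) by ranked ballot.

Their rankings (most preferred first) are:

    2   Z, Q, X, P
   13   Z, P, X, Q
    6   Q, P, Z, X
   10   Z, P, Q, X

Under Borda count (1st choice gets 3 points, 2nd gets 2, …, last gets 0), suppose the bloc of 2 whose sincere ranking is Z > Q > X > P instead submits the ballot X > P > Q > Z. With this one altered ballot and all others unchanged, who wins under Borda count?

Borda totals with the altered ballot: X 19, Q 30, Z 75, P 62.
The winner is unchanged: still Z.

Z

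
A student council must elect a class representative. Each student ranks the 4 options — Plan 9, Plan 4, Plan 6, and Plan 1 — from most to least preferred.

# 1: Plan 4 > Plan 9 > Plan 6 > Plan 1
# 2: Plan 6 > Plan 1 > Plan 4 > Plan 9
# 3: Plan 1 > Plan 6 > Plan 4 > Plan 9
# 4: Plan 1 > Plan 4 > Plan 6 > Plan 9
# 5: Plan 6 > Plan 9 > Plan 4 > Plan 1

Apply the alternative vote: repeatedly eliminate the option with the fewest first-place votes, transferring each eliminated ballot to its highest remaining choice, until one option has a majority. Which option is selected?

Plan 6

Round 1: Plan 6 2, Plan 1 2, Plan 4 1, Plan 9 0. Plan 9 has the fewest and is eliminated.
Round 2: Plan 6 2, Plan 1 2, Plan 4 1. Plan 4 has the fewest and is eliminated.
Round 3: Plan 6 3, Plan 1 2. Plan 6 has a majority.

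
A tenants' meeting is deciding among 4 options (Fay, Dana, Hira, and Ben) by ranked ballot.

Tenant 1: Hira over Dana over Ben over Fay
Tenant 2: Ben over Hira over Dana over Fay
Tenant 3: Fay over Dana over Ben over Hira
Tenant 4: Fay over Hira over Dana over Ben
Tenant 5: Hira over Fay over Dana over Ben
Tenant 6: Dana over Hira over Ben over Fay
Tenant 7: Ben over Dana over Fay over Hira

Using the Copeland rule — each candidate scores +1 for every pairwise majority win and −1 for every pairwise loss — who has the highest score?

Pairwise results:
  Fay vs Dana: Dana wins 4–3.
  Fay vs Hira: Hira wins 4–3.
  Fay vs Ben: Ben wins 4–3.
  Dana vs Hira: Hira wins 4–3.
  Dana vs Ben: Dana wins 5–2.
  Hira vs Ben: Hira wins 4–3.
Copeland scores (wins − losses):
  Fay: 0 − 3 = -3
  Dana: 2 − 1 = 1
  Hira: 3 − 0 = 3
  Ben: 1 − 2 = -1
Hira has the best Copeland score.

Hira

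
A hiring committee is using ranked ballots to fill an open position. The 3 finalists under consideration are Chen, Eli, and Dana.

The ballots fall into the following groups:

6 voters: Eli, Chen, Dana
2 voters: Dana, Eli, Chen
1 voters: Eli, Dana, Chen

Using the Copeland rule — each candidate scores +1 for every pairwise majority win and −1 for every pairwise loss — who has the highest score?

Pairwise results:
  Chen vs Eli: Eli wins 9–0.
  Chen vs Dana: Chen wins 6–3.
  Eli vs Dana: Eli wins 7–2.
Copeland scores (wins − losses):
  Chen: 1 − 1 = 0
  Eli: 2 − 0 = 2
  Dana: 0 − 2 = -2
Eli has the best Copeland score.

Eli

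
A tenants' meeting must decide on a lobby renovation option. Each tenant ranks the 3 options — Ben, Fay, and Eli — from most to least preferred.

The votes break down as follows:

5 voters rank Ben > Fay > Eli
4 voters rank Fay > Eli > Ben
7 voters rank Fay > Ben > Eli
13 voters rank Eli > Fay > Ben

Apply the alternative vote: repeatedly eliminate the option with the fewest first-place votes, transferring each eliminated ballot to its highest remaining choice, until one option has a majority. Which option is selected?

Fay

Round 1: Eli 13, Fay 11, Ben 5. Ben has the fewest and is eliminated.
Round 2: Fay 16, Eli 13. Fay has a majority.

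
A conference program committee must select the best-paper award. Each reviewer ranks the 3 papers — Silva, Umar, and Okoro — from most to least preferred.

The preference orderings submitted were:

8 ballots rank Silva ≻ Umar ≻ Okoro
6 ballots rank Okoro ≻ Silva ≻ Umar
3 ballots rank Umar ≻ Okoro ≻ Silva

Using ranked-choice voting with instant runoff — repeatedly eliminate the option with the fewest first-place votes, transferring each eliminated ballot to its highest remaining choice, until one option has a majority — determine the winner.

Round 1: Silva 8, Okoro 6, Umar 3. Umar has the fewest and is eliminated.
Round 2: Okoro 9, Silva 8. Okoro has a majority.

Okoro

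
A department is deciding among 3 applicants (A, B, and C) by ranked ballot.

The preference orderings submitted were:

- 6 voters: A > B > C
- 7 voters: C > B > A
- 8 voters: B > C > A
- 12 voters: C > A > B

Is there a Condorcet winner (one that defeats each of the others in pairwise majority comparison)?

Yes

Head-to-head results (33 voters total):
A vs B: A wins 18–15.
A vs C: C wins 27–6.
B vs C: C wins 19–14.
C beats each rival — A (27–6), B (19–14) — so C is the Condorcet winner.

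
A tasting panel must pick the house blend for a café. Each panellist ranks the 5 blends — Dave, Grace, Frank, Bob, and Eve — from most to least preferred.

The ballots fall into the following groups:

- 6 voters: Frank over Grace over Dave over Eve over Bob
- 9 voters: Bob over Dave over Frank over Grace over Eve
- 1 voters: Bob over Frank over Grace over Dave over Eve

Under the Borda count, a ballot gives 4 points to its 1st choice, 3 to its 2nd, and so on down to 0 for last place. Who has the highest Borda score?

Frank

Borda scores:
  Dave: 6·2 + 9·3 + 1 = 40
  Grace: 6·3 + 9·1 + 2 = 29
  Frank: 6·4 + 9·2 + 3 = 45
  Bob: 6·0 + 9·4 + 4 = 40
  Eve: 6·1 + 9·0 + 0 = 6
Frank has the highest total.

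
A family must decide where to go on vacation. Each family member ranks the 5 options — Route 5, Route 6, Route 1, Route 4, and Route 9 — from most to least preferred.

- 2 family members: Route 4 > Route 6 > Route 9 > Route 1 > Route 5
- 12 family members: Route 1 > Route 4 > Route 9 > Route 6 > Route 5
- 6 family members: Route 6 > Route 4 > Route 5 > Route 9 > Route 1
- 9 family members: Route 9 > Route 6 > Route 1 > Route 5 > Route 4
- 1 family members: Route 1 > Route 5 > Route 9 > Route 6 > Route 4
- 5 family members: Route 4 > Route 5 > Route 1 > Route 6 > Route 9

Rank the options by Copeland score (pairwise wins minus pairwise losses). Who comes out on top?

Pairwise results:
  Route 5 vs Route 6: Route 6 wins 29–6.
  Route 5 vs Route 1: Route 1 wins 24–11.
  Route 5 vs Route 4: Route 4 wins 25–10.
  Route 5 vs Route 9: Route 9 wins 23–12.
  Route 6 vs Route 1: Route 1 wins 18–17.
  Route 6 vs Route 4: Route 4 wins 19–16.
  Route 6 vs Route 9: Route 9 wins 22–13.
  Route 1 vs Route 4: Route 1 wins 22–13.
  Route 1 vs Route 9: Route 1 wins 18–17.
  Route 4 vs Route 9: Route 4 wins 25–10.
Copeland scores (wins − losses):
  Route 5: 0 − 4 = -4
  Route 6: 1 − 3 = -2
  Route 1: 4 − 0 = 4
  Route 4: 3 − 1 = 2
  Route 9: 2 − 2 = 0
Route 1 has the best Copeland score.

Route 1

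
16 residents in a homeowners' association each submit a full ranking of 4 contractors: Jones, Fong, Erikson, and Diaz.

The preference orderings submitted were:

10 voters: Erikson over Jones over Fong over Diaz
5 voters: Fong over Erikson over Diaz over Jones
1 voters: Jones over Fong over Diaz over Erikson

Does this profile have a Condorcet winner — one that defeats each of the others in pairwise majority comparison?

Yes

Head-to-head results (16 voters total):
Jones vs Fong: Jones wins 11–5.
Jones vs Erikson: Erikson wins 15–1.
Jones vs Diaz: Jones wins 11–5.
Fong vs Erikson: Erikson wins 10–6.
Fong vs Diaz: Fong wins 16–0.
Erikson vs Diaz: Erikson wins 15–1.
Erikson beats each rival — Jones (15–1), Fong (10–6), Diaz (15–1) — so Erikson is the Condorcet winner.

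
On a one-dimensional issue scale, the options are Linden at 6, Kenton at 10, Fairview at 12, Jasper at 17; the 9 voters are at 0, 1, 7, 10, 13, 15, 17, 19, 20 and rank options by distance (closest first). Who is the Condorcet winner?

With single-peaked preferences on a line, the Condorcet winner is the candidate closest to the median voter.
The median voter (position 13) is closest to Fairview at 12.
Check: Fairview vs Jasper — voters closer to Fairview: 5 of 9.

Fairview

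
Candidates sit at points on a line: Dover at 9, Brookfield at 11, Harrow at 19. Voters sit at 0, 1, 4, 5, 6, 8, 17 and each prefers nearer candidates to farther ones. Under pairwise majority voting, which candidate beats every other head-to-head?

With single-peaked preferences on a line, the Condorcet winner is the candidate closest to the median voter.
The median voter (position 5) is closest to Dover at 9.
Check: Dover vs Harrow — voters closer to Dover: 6 of 7.

Dover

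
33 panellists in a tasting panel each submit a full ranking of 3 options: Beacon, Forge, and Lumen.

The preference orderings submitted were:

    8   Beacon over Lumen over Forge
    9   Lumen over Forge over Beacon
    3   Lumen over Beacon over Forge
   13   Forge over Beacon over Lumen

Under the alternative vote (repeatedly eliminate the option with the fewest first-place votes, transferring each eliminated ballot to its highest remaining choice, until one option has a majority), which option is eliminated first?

Beacon

Round 1: Forge 13, Lumen 12, Beacon 8. Beacon has the fewest and is eliminated.
Round 2: Lumen 20, Forge 13. Lumen has a majority.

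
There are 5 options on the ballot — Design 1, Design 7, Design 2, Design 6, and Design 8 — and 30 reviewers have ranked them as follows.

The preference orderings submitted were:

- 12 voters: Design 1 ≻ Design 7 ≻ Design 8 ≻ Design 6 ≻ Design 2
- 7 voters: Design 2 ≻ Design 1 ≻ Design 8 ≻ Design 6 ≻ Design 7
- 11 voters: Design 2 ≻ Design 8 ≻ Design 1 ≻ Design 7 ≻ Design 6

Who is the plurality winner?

First-place vote totals:
  Design 1: 12
  Design 7: 0
  Design 2: 18
  Design 6: 0
  Design 8: 0
Design 2 has the most first-place votes.

Design 2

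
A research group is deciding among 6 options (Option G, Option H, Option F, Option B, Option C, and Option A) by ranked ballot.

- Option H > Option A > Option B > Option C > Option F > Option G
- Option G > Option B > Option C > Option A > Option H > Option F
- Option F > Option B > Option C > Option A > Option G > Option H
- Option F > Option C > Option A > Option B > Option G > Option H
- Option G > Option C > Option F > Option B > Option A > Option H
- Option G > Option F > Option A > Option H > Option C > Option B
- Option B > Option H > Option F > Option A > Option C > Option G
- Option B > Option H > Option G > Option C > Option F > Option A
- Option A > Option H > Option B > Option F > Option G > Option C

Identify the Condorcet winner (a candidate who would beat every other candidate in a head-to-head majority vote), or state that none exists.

Head-to-head results (9 voters total):
Option G vs Option H: Option G wins 5–4.
Option G vs Option F: Option F wins 5–4.
Option G vs Option B: Option B wins 6–3.
Option G vs Option C: Option G wins 5–4.
Option G vs Option A: Option A wins 5–4.
Option H vs Option F: Option H wins 5–4.
Option H vs Option B: Option B wins 6–3.
Option H vs Option C: Option H wins 5–4.
Option H vs Option A: Option A wins 6–3.
Option F vs Option B: Option B wins 5–4.
Option F vs Option C: Option F wins 5–4.
Option F vs Option A: Option F wins 6–3.
Option B vs Option C: Option B wins 6–3.
Option B vs Option A: Option B wins 5–4.
Option C vs Option A: Option C wins 5–4.
Option B beats each rival — Option G (6–3), Option H (6–3), Option F (5–4), Option C (6–3), Option A (5–4) — so Option B is the Condorcet winner.

Option B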